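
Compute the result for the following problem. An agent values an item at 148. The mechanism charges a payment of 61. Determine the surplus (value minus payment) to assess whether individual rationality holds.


Step 1: Surplus = value - payment = 148 - 61 = 87
Step 2: IR is satisfied (surplus >= 0)

87


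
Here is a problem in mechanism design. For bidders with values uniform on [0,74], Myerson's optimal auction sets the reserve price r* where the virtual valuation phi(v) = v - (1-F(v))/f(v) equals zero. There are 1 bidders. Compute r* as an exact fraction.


Step 1: For U[0,74], F(v) = v/74 and f(v) = 1/74
Step 2: phi(v) = v - (1 - v/74)/(1/74) = v - (74 - v) = 2v - 74
Step 3: Set phi(r*) = 0: 2r* - 74 = 0
Step 4: r* = 74/2 = 37 (the number of bidders n = 1 does not enter)

37


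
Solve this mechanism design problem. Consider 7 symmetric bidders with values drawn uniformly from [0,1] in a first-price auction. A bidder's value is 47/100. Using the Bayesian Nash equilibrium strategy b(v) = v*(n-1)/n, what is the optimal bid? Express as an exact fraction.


Step 1: The symmetric BNE bidding function is b(v) = v * (n-1) / n
Step 2: Substitute v = 47/100 and n = 7
Step 3: b = 47/100 * 6/7
Step 4: b = 141/350

141/350


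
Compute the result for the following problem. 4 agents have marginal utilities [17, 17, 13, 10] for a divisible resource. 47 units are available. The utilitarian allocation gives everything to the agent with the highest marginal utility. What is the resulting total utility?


Step 1: The marginal utilities are [17, 17, 13, 10]
Step 2: The highest marginal utility is 17
Step 3: All 47 units go to that agent
Step 4: Total utility = 17 * 47 = 799

799


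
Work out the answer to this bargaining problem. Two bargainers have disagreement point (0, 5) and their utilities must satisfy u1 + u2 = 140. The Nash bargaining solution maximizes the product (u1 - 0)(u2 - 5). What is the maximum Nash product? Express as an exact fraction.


Step 1: The Nash solution splits surplus symmetrically above the disagreement point
Step 2: u1 = (total + d1 - d2)/2 = (140 + 0 - 5)/2 = 135/2
Step 3: u2 = (total - d1 + d2)/2 = (140 - 0 + 5)/2 = 145/2
Step 4: Nash product = (135/2 - 0) * (145/2 - 5)
Step 5: = 135/2 * 135/2 = 18225/4

18225/4


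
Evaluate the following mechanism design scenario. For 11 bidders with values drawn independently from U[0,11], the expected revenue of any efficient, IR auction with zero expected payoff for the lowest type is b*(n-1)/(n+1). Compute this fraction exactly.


Step 1: By Revenue Equivalence, expected revenue = b*(n-1)/(n+1)
Step 2: Substituting n = 11, b = 11
Step 3: Revenue = 11*(11-1)/(11+1) = 11*10/12
Step 4: Revenue = 110/12 = 55/6

55/6


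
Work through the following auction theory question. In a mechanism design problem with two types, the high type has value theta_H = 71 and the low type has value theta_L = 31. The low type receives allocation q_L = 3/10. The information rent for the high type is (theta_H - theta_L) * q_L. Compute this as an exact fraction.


Step 1: theta_H - theta_L = 71 - 31 = 40
Step 2: Information rent = (theta_H - theta_L) * q_L
Step 3: = 40 * 3/10
Step 4: = 12

12


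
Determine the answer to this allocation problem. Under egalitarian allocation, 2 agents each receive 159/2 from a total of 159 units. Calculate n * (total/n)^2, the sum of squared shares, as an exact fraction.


Step 1: Each agent's share = 159/2
Step 2: Square of each share = (159/2)^2 = 25281/4
Step 3: Sum of squares = 2 * 25281/4 = 25281/2

25281/2


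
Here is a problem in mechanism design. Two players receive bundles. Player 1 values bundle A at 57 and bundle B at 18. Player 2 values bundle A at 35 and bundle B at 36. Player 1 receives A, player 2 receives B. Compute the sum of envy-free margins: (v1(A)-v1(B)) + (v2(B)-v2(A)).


Step 1: Player 1's margin = v1(A) - v1(B) = 57 - 18 = 39
Step 2: Player 2's margin = v2(B) - v2(A) = 36 - 35 = 1
Step 3: Total margin = 39 + 1 = 40

40


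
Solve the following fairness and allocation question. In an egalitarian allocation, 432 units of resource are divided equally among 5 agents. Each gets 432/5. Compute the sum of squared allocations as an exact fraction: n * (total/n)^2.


Step 1: Each agent's share = 432/5
Step 2: Square of each share = (432/5)^2 = 186624/25
Step 3: Sum of squares = 5 * 186624/25 = 186624/5

186624/5


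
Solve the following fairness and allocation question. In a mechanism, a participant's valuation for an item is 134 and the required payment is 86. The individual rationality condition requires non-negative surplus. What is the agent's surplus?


Step 1: Surplus = value - payment = 134 - 86 = 48
Step 2: IR is satisfied (surplus >= 0)

48


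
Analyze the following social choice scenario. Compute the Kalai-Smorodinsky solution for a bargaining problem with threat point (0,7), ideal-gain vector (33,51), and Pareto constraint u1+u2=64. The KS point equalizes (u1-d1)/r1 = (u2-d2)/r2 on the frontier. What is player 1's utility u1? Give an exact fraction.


Step 1: At the KS point, (u1-d1)/r1 = (u2-d2)/r2 = t and u1+u2 = 64
Step 2: u1 = d1 + r1*t and u2 = d2 + r2*t, so (d1 + r1*t) + (d2 + r2*t) = 64
Step 3: t = (64 - 0 - 7)/(33 + 51) = 57/84 = 19/28
Step 4: u1 = d1 + r1*t = 0 + 33 * 19/28 = 627/28
Step 5: (Check: u2 = d2 + r2*t = 1165/28; u1+u2 = 627/28 + 1165/28 = 64, on the frontier.)

627/28


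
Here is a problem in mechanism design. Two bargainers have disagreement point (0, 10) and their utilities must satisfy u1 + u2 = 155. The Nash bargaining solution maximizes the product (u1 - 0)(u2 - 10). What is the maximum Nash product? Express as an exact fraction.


Step 1: The Nash solution splits surplus symmetrically above the disagreement point
Step 2: u1 = (total + d1 - d2)/2 = (155 + 0 - 10)/2 = 145/2
Step 3: u2 = (total - d1 + d2)/2 = (155 - 0 + 10)/2 = 165/2
Step 4: Nash product = (145/2 - 0) * (165/2 - 10)
Step 5: = 145/2 * 145/2 = 21025/4

21025/4


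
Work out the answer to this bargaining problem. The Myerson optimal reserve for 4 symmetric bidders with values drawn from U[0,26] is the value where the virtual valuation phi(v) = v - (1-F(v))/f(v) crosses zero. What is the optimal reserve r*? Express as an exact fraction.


Step 1: For U[0,26], F(v) = v/26 and f(v) = 1/26
Step 2: phi(v) = v - (1 - v/26)/(1/26) = v - (26 - v) = 2v - 26
Step 3: Set phi(r*) = 0: 2r* - 26 = 0
Step 4: r* = 26/2 = 13 (the number of bidders n = 4 does not enter)

13


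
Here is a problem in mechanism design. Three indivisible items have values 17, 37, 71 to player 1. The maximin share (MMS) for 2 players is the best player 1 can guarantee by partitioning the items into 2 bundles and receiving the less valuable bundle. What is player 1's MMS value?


Step 1: Item values = 17, 37, 71
Step 2: Enumerate all 2-bundle partitions and take the smaller bundle:
  Partition 1: {17} vs {37,71} -> bundles 17, 108; min = 17
  Partition 2: {37} vs {17,71} -> bundles 37, 88; min = 37
  Partition 3: {71} vs {17,37} -> bundles 71, 54; min = 54
Step 3: MMS = max(17, 37, 54) = 54

54


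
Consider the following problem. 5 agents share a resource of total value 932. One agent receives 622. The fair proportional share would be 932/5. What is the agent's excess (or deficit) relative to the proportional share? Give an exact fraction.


Step 1: Proportional share = 932/5
Step 2: Agent's actual allocation = 622
Step 3: Excess = 622 - 932/5 = 2178/5

2178/5


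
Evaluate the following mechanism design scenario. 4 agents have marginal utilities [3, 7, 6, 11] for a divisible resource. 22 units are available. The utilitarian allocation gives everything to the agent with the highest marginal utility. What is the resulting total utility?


Step 1: The marginal utilities are [3, 7, 6, 11]
Step 2: The highest marginal utility is 11
Step 3: All 22 units go to that agent
Step 4: Total utility = 11 * 22 = 242

242


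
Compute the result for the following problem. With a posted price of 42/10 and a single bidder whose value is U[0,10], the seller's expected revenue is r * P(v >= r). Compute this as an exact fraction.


Step 1: Posted price r = 21/5, value support [0,10]
Step 2: P(v >= r) = (10 - 21/5)/10 = 29/50
Step 3: Expected revenue = r * P(v >= r) = 21/5 * 29/50
Step 4: Revenue = 609/250

609/250


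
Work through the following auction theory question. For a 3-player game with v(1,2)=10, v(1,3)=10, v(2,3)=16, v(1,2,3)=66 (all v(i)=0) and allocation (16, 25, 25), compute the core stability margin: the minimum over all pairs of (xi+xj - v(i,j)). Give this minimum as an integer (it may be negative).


Step 1: Slack for coalition (1,2): x1+x2 - v12 = 41 - 10 = 31
Step 2: Slack for coalition (1,3): x1+x3 - v13 = 41 - 10 = 31
Step 3: Slack for coalition (2,3): x2+x3 - v23 = 50 - 16 = 34
Step 4: Minimum slack = min(31, 31, 34) = 31, attained by (1,2) and (1,3); no pair can gain by deviating, so the allocation is in the core

31


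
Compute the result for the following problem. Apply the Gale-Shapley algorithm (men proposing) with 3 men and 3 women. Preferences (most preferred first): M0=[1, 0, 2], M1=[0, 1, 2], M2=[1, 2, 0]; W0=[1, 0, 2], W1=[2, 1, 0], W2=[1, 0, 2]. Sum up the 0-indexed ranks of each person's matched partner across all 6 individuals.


Step 1: Run Gale-Shapley (men propose, women hold best offer):
  M0 proposes to W1; she accepts
  M1 proposes to W0; she accepts
  M2 proposes to W1; she switches from M0
  M0 proposes to W0; rejected
  M0 proposes to W2; she accepts
Step 2: Final matching: W0-M1, W1-M2, W2-M0
Step 3: 0-indexed ranks (man's rank of his match, then woman's): 0 + 0 + 0 + 0 + 2 + 1
Step 4: Total rank sum = 3

3


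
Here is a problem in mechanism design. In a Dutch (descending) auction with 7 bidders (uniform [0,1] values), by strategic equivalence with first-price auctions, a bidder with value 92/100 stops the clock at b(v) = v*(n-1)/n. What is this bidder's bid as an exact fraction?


Step 1: Dutch auctions are strategically equivalent to first-price auctions
Step 2: The equilibrium bid is b(v) = v*(n-1)/n
Step 3: b = 23/25 * 6/7
Step 4: b = 138/175

138/175


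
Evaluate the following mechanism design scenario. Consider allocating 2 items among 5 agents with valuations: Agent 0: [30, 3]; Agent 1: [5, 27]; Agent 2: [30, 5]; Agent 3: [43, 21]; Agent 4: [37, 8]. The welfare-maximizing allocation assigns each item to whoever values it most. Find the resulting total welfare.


Step 1: For each item, find the maximum value among all agents.
Step 2: Item 0 -> Agent 3 (value 43)
Step 3: Item 1 -> Agent 1 (value 27)
Step 4: Total welfare = 43 + 27 = 70

70


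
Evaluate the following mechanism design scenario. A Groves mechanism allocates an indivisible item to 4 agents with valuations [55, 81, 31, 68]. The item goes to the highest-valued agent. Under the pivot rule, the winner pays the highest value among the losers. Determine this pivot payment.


Step 1: The efficient winner is agent 1 with value 81
Step 2: Other agents' values: [55, 31, 68]
Step 3: Pivot payment = max(others) = 68
Step 4: The winner pays 68

68


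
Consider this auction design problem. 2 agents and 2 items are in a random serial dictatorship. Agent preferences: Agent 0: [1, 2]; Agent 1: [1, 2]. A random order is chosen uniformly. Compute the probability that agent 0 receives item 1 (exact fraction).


Step 1: Agent 0 wants item 1
Step 2: There are 2 possible orderings of agents
Step 3: In 1 orderings, agent 0 gets item 1
Step 4: Probability = 1/2

1/2


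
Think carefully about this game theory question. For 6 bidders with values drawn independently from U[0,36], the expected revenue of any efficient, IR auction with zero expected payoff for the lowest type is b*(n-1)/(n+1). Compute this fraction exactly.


Step 1: By Revenue Equivalence, expected revenue = b*(n-1)/(n+1)
Step 2: Substituting n = 6, b = 36
Step 3: Revenue = 36*(6-1)/(6+1) = 36*5/7
Step 4: Revenue = 180/7

180/7


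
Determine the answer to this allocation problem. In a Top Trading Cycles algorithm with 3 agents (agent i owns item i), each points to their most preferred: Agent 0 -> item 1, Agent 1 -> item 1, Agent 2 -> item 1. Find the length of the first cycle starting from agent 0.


Step 1: Trace the pointer graph from agent 0: 0 -> 1 -> 1
Step 2: A cycle is detected when we revisit agent 1
Step 3: The cycle is: 1 -> 1
Step 4: Cycle length = 1

1


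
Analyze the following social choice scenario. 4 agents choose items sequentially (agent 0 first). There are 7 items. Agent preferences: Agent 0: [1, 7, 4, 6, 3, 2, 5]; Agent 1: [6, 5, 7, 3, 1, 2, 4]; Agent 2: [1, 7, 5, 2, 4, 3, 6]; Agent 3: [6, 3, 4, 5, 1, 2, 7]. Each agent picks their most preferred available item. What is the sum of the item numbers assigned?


Step 1: Agent 0 picks item 1
Step 2: Agent 1 picks item 6
Step 3: Agent 2 picks item 7
Step 4: Agent 3 picks item 3
Step 5: Sum = 1 + 6 + 7 + 3 = 17

17


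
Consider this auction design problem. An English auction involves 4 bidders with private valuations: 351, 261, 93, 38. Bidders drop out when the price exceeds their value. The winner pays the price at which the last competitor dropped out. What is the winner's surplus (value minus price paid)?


Step 1: Identify the highest value: 351
Step 2: Identify the second-highest value: 261
Step 3: The final price = second-highest value = 261
Step 4: Surplus = 351 - 261 = 90

90


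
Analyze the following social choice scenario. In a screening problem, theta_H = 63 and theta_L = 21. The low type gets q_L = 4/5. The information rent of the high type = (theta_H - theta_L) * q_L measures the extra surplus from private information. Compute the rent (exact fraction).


Step 1: theta_H - theta_L = 63 - 21 = 42
Step 2: Information rent = (theta_H - theta_L) * q_L
Step 3: = 42 * 4/5
Step 4: = 168/5

168/5


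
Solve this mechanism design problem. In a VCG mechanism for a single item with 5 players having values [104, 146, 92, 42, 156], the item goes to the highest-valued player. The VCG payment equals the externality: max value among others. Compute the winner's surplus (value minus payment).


Step 1: The winner is the agent with the highest value: agent 4 with value 156
Step 2: Values of other agents: [104, 146, 92, 42]
Step 3: VCG payment = max of others' values = 146
Step 4: Surplus = 156 - 146 = 10

10


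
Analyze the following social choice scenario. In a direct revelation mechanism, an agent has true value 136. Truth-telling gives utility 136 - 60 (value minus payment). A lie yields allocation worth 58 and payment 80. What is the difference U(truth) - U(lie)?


Step 1: U(truth) = value - payment = 136 - 60 = 76
Step 2: U(lie) = allocation - payment = 58 - 80 = -22
Step 3: IC gap = 76 - (-22) = 98

98


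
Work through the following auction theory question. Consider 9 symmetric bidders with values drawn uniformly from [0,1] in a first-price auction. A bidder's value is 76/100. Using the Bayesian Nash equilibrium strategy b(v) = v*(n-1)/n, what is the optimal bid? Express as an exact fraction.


Step 1: The symmetric BNE bidding function is b(v) = v * (n-1) / n
Step 2: Substitute v = 19/25 and n = 9
Step 3: b = 19/25 * 8/9
Step 4: b = 152/225

152/225


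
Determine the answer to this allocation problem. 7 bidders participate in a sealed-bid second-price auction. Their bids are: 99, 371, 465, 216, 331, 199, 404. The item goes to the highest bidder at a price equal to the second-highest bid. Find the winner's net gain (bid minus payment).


Step 1: Sort bids in descending order: 465, 404, 371, 331, 216, 199, 99
Step 2: The winning bid is the highest: 465
Step 3: The payment equals the second-highest bid: 404
Step 4: Surplus = winner's bid - payment = 465 - 404 = 61

61


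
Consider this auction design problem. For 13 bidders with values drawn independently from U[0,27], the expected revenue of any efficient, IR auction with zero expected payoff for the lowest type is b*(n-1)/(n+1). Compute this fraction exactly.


Step 1: By Revenue Equivalence, expected revenue = b*(n-1)/(n+1)
Step 2: Substituting n = 13, b = 27
Step 3: Revenue = 27*(13-1)/(13+1) = 27*12/14
Step 4: Revenue = 324/14 = 162/7

162/7


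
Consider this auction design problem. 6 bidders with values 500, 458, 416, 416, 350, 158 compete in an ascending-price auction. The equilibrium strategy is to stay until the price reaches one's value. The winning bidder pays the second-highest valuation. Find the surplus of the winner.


Step 1: Identify the highest value: 500
Step 2: Identify the second-highest value: 458
Step 3: The final price = second-highest value = 458
Step 4: Surplus = 500 - 458 = 42

42


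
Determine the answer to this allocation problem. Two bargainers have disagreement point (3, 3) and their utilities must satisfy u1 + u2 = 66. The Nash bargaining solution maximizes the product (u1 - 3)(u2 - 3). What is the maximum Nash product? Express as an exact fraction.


Step 1: The Nash solution splits surplus symmetrically above the disagreement point
Step 2: u1 = (total + d1 - d2)/2 = (66 + 3 - 3)/2 = 33
Step 3: u2 = (total - d1 + d2)/2 = (66 - 3 + 3)/2 = 33
Step 4: Nash product = (33 - 3) * (33 - 3)
Step 5: = 30 * 30 = 900

900


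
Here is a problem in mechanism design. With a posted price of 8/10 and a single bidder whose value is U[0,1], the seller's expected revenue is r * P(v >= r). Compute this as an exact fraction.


Step 1: Posted price r = 4/5, value support [0,1]
Step 2: P(v >= r) = (1 - 4/5)/1 = 1/5
Step 3: Expected revenue = r * P(v >= r) = 4/5 * 1/5
Step 4: Revenue = 4/25

4/25


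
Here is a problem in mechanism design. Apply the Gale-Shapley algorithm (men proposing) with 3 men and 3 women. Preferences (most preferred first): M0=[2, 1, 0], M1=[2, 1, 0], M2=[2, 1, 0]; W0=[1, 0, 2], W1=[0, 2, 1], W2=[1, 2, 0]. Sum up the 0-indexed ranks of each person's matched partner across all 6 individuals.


Step 1: Run Gale-Shapley (men propose, women hold best offer):
  M0 proposes to W2; she accepts
  M1 proposes to W2; she switches from M0
  M2 proposes to W2; rejected
  M2 proposes to W1; she accepts
  M0 proposes to W1; she switches from M2
  M2 proposes to W0; she accepts
Step 2: Final matching: W0-M2, W1-M0, W2-M1
Step 3: 0-indexed ranks (man's rank of his match, then woman's): 2 + 2 + 1 + 0 + 0 + 0
Step 4: Total rank sum = 5

5


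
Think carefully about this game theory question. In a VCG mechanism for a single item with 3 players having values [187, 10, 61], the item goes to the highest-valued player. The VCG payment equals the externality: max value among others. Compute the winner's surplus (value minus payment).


Step 1: The winner is the agent with the highest value: agent 0 with value 187
Step 2: Values of other agents: [10, 61]
Step 3: VCG payment = max of others' values = 61
Step 4: Surplus = 187 - 61 = 126

126


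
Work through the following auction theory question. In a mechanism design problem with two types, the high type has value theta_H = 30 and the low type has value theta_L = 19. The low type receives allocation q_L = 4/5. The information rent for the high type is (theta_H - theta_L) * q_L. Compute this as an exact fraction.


Step 1: theta_H - theta_L = 30 - 19 = 11
Step 2: Information rent = (theta_H - theta_L) * q_L
Step 3: = 11 * 4/5
Step 4: = 44/5

44/5


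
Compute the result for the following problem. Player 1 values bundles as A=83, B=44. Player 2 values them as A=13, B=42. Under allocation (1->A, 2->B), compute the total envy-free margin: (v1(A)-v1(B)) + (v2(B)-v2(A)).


Step 1: Player 1's margin = v1(A) - v1(B) = 83 - 44 = 39
Step 2: Player 2's margin = v2(B) - v2(A) = 42 - 13 = 29
Step 3: Total margin = 39 + 29 = 68

68


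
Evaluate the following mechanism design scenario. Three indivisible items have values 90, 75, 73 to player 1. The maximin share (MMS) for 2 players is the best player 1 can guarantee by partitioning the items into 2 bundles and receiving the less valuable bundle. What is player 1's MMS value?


Step 1: Item values = 90, 75, 73
Step 2: Enumerate all 2-bundle partitions and take the smaller bundle:
  Partition 1: {90} vs {75,73} -> bundles 90, 148; min = 90
  Partition 2: {75} vs {90,73} -> bundles 75, 163; min = 75
  Partition 3: {73} vs {90,75} -> bundles 73, 165; min = 73
Step 3: MMS = max(90, 75, 73) = 90

90


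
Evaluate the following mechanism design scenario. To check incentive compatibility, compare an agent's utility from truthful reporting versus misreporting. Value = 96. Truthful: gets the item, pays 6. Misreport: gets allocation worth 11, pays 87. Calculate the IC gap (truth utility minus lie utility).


Step 1: U(truth) = value - payment = 96 - 6 = 90
Step 2: U(lie) = allocation - payment = 11 - 87 = -76
Step 3: IC gap = 90 - (-76) = 166

166


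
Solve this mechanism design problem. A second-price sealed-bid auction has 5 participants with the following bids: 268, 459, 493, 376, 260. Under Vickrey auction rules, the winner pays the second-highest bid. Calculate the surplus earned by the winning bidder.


Step 1: Sort bids in descending order: 493, 459, 376, 268, 260
Step 2: The winning bid is the highest: 493
Step 3: The payment equals the second-highest bid: 459
Step 4: Surplus = winner's bid - payment = 493 - 459 = 34

34


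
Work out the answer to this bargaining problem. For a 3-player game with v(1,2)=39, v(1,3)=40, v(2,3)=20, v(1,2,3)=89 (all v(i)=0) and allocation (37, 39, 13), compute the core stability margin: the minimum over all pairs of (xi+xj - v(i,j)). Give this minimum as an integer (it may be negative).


Step 1: Slack for coalition (1,2): x1+x2 - v12 = 76 - 39 = 37
Step 2: Slack for coalition (1,3): x1+x3 - v13 = 50 - 40 = 10
Step 3: Slack for coalition (2,3): x2+x3 - v23 = 52 - 20 = 32
Step 4: Minimum slack = min(37, 10, 32) = 10, attained by (1,3); no pair can gain by deviating, so the allocation is in the core

10


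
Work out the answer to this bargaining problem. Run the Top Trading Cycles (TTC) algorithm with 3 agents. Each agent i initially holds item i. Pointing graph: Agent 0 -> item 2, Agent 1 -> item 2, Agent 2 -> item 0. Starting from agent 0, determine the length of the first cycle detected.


Step 1: Trace the pointer graph from agent 0: 0 -> 2 -> 0
Step 2: A cycle is detected when we revisit agent 0
Step 3: The cycle is: 0 -> 2 -> 0
Step 4: Cycle length = 2

2


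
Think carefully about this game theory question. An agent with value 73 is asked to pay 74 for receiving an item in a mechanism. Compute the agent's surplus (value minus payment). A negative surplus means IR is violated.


Step 1: Surplus = value - payment = 73 - 74 = -1
Step 2: IR is violated (surplus < 0)

-1


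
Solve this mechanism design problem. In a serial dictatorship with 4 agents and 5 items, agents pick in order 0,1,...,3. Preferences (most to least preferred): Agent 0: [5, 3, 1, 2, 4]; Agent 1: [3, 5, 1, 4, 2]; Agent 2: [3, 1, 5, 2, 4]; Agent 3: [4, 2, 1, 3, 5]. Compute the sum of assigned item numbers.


Step 1: Agent 0 picks item 5
Step 2: Agent 1 picks item 3
Step 3: Agent 2 picks item 1
Step 4: Agent 3 picks item 4
Step 5: Sum = 5 + 3 + 1 + 4 = 13

13


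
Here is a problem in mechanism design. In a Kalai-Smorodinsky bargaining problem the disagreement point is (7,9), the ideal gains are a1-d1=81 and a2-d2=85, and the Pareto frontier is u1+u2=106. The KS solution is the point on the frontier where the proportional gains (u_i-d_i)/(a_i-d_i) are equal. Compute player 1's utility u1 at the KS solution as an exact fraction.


Step 1: At the KS point, (u1-d1)/r1 = (u2-d2)/r2 = t and u1+u2 = 106
Step 2: u1 = d1 + r1*t and u2 = d2 + r2*t, so (d1 + r1*t) + (d2 + r2*t) = 106
Step 3: t = (106 - 7 - 9)/(81 + 85) = 90/166 = 45/83
Step 4: u1 = d1 + r1*t = 7 + 81 * 45/83 = 4226/83
Step 5: (Check: u2 = d2 + r2*t = 4572/83; u1+u2 = 4226/83 + 4572/83 = 106, on the frontier.)

4226/83


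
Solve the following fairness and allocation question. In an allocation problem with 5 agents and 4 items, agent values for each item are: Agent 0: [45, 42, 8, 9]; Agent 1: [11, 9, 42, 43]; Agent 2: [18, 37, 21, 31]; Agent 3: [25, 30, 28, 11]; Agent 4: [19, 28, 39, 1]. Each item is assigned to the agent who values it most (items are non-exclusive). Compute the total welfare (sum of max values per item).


Step 1: For each item, find the maximum value among all agents.
Step 2: Item 0 -> Agent 0 (value 45)
Step 3: Item 1 -> Agent 0 (value 42)
Step 4: Item 2 -> Agent 1 (value 42)
Step 5: Item 3 -> Agent 1 (value 43)
Step 6: Total welfare = 45 + 42 + 42 + 43 = 172

172


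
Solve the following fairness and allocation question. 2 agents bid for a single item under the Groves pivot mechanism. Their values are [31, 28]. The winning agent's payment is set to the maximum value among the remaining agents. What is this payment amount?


Step 1: The efficient winner is agent 0 with value 31
Step 2: Other agents' values: [28]
Step 3: Pivot payment = max(others) = 28
Step 4: The winner pays 28

28


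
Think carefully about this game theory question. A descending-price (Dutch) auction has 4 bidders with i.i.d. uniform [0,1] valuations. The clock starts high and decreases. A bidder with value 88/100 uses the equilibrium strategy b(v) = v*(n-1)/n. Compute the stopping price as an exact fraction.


Step 1: Dutch auctions are strategically equivalent to first-price auctions
Step 2: The equilibrium bid is b(v) = v*(n-1)/n
Step 3: b = 22/25 * 3/4
Step 4: b = 33/50

33/50


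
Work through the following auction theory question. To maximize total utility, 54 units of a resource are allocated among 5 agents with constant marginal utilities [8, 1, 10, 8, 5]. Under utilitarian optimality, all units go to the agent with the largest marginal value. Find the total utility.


Step 1: The marginal utilities are [8, 1, 10, 8, 5]
Step 2: The highest marginal utility is 10
Step 3: All 54 units go to that agent
Step 4: Total utility = 10 * 54 = 540

540


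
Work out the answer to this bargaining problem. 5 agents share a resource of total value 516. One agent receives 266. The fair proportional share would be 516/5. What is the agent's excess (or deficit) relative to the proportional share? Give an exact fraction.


Step 1: Proportional share = 516/5
Step 2: Agent's actual allocation = 266
Step 3: Excess = 266 - 516/5 = 814/5

814/5


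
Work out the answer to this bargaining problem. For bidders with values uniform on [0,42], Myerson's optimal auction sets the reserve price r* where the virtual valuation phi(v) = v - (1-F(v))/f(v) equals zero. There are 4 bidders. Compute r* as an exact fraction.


Step 1: For U[0,42], F(v) = v/42 and f(v) = 1/42
Step 2: phi(v) = v - (1 - v/42)/(1/42) = v - (42 - v) = 2v - 42
Step 3: Set phi(r*) = 0: 2r* - 42 = 0
Step 4: r* = 42/2 = 21 (the number of bidders n = 4 does not enter)

21


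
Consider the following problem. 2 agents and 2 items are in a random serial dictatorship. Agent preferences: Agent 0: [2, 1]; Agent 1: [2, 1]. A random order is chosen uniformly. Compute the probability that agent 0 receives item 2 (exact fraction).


Step 1: Agent 0 wants item 2
Step 2: There are 2 possible orderings of agents
Step 3: In 1 orderings, agent 0 gets item 2
Step 4: Probability = 1/2

1/2


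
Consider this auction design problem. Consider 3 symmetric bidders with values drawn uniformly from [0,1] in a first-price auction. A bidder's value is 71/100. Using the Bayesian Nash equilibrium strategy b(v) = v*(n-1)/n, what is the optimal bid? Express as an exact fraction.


Step 1: The symmetric BNE bidding function is b(v) = v * (n-1) / n
Step 2: Substitute v = 71/100 and n = 3
Step 3: b = 71/100 * 2/3
Step 4: b = 71/150

71/150


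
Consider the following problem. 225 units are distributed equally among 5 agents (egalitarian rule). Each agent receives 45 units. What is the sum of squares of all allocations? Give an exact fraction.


Step 1: Each agent's share = 225/5 = 45
Step 2: Square of each share = (45)^2 = 2025
Step 3: Sum of squares = 5 * 2025 = 10125

10125


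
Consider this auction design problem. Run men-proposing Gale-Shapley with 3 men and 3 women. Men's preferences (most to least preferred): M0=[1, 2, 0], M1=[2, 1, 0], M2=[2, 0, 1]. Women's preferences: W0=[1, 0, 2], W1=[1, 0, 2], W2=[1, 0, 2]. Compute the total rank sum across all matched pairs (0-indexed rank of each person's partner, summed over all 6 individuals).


Step 1: Run Gale-Shapley (men propose, women hold best offer):
  M0 proposes to W1; she accepts
  M1 proposes to W2; she accepts
  M2 proposes to W2; rejected
  M2 proposes to W0; she accepts
Step 2: Final matching: W0-M2, W1-M0, W2-M1
Step 3: 0-indexed ranks (man's rank of his match, then woman's): 1 + 2 + 0 + 1 + 0 + 0
Step 4: Total rank sum = 4

4


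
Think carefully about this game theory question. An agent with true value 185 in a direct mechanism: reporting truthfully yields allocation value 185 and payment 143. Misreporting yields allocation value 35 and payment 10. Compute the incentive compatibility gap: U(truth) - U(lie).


Step 1: U(truth) = value - payment = 185 - 143 = 42
Step 2: U(lie) = allocation - payment = 35 - 10 = 25
Step 3: IC gap = 42 - 25 = 17

17


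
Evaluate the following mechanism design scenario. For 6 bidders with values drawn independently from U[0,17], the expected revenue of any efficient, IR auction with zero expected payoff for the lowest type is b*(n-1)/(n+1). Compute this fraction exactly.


Step 1: By Revenue Equivalence, expected revenue = b*(n-1)/(n+1)
Step 2: Substituting n = 6, b = 17
Step 3: Revenue = 17*(6-1)/(6+1) = 17*5/7
Step 4: Revenue = 85/7

85/7


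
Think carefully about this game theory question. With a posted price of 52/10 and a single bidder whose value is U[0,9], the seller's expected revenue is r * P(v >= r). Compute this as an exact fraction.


Step 1: Posted price r = 26/5, value support [0,9]
Step 2: P(v >= r) = (9 - 26/5)/9 = 19/45
Step 3: Expected revenue = r * P(v >= r) = 26/5 * 19/45
Step 4: Revenue = 494/225

494/225


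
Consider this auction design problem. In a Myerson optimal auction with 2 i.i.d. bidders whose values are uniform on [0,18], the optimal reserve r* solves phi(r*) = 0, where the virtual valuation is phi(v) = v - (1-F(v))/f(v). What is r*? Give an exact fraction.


Step 1: For U[0,18], F(v) = v/18 and f(v) = 1/18
Step 2: phi(v) = v - (1 - v/18)/(1/18) = v - (18 - v) = 2v - 18
Step 3: Set phi(r*) = 0: 2r* - 18 = 0
Step 4: r* = 18/2 = 9 (the number of bidders n = 2 does not enter)

9


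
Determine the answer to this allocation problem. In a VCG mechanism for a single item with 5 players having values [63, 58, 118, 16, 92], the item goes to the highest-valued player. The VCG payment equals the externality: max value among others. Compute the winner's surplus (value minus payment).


Step 1: The winner is the agent with the highest value: agent 2 with value 118
Step 2: Values of other agents: [63, 58, 16, 92]
Step 3: VCG payment = max of others' values = 92
Step 4: Surplus = 118 - 92 = 26

26


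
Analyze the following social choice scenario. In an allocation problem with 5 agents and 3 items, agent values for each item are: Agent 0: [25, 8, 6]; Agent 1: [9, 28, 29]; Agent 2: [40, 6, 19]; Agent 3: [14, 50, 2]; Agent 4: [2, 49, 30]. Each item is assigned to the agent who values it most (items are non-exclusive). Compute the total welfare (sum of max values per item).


Step 1: For each item, find the maximum value among all agents.
Step 2: Item 0 -> Agent 2 (value 40)
Step 3: Item 1 -> Agent 3 (value 50)
Step 4: Item 2 -> Agent 4 (value 30)
Step 5: Total welfare = 40 + 50 + 30 = 120

120


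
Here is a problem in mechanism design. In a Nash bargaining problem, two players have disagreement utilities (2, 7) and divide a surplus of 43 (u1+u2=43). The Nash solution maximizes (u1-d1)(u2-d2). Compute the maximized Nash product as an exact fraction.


Step 1: The Nash solution splits surplus symmetrically above the disagreement point
Step 2: u1 = (total + d1 - d2)/2 = (43 + 2 - 7)/2 = 19
Step 3: u2 = (total - d1 + d2)/2 = (43 - 2 + 7)/2 = 24
Step 4: Nash product = (19 - 2) * (24 - 7)
Step 5: = 17 * 17 = 289

289


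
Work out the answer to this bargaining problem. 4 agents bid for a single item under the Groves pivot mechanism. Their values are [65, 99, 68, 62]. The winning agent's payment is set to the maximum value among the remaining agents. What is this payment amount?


Step 1: The efficient winner is agent 1 with value 99
Step 2: Other agents' values: [65, 68, 62]
Step 3: Pivot payment = max(others) = 68
Step 4: The winner pays 68

68


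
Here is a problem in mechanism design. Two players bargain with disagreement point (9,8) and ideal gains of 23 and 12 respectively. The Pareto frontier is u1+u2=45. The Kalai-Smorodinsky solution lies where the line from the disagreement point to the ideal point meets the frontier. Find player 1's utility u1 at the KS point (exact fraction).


Step 1: At the KS point, (u1-d1)/r1 = (u2-d2)/r2 = t and u1+u2 = 45
Step 2: u1 = d1 + r1*t and u2 = d2 + r2*t, so (d1 + r1*t) + (d2 + r2*t) = 45
Step 3: t = (45 - 9 - 8)/(23 + 12) = 28/35 = 4/5
Step 4: u1 = d1 + r1*t = 9 + 23 * 4/5 = 137/5
Step 5: (Check: u2 = d2 + r2*t = 88/5; u1+u2 = 137/5 + 88/5 = 45, on the frontier.)

137/5


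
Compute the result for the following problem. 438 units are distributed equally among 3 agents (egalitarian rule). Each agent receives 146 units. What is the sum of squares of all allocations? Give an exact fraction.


Step 1: Each agent's share = 438/3 = 146
Step 2: Square of each share = (146)^2 = 21316
Step 3: Sum of squares = 3 * 21316 = 63948

63948


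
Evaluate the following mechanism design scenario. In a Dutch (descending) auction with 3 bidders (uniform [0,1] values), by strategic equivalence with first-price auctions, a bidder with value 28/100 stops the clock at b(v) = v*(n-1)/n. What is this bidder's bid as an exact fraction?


Step 1: Dutch auctions are strategically equivalent to first-price auctions
Step 2: The equilibrium bid is b(v) = v*(n-1)/n
Step 3: b = 7/25 * 2/3
Step 4: b = 14/75

14/75


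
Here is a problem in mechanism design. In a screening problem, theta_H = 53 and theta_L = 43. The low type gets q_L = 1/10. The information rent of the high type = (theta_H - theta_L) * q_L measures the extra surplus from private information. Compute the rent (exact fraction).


Step 1: theta_H - theta_L = 53 - 43 = 10
Step 2: Information rent = (theta_H - theta_L) * q_L
Step 3: = 10 * 1/10
Step 4: = 1

1


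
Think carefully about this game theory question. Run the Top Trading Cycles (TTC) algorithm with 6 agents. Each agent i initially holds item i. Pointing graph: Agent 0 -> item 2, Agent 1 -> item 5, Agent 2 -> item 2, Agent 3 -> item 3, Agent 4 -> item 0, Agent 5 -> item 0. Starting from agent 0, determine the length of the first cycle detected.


Step 1: Trace the pointer graph from agent 0: 0 -> 2 -> 2
Step 2: A cycle is detected when we revisit agent 2
Step 3: The cycle is: 2 -> 2
Step 4: Cycle length = 1

1


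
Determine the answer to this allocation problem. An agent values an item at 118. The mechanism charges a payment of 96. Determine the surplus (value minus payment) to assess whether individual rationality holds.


Step 1: Surplus = value - payment = 118 - 96 = 22
Step 2: IR is satisfied (surplus >= 0)

22


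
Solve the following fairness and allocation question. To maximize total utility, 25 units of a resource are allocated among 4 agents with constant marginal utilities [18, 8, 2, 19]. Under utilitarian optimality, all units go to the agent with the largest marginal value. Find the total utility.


Step 1: The marginal utilities are [18, 8, 2, 19]
Step 2: The highest marginal utility is 19
Step 3: All 25 units go to that agent
Step 4: Total utility = 19 * 25 = 475

475


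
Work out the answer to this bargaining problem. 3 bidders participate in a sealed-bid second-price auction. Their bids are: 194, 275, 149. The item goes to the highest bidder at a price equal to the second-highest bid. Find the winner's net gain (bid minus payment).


Step 1: Sort bids in descending order: 275, 194, 149
Step 2: The winning bid is the highest: 275
Step 3: The payment equals the second-highest bid: 194
Step 4: Surplus = winner's bid - payment = 275 - 194 = 81

81


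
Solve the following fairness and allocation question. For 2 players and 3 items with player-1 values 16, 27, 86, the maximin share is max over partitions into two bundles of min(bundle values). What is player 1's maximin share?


Step 1: Item values = 16, 27, 86
Step 2: Enumerate all 2-bundle partitions and take the smaller bundle:
  Partition 1: {16} vs {27,86} -> bundles 16, 113; min = 16
  Partition 2: {27} vs {16,86} -> bundles 27, 102; min = 27
  Partition 3: {86} vs {16,27} -> bundles 86, 43; min = 43
Step 3: MMS = max(16, 27, 43) = 43

43


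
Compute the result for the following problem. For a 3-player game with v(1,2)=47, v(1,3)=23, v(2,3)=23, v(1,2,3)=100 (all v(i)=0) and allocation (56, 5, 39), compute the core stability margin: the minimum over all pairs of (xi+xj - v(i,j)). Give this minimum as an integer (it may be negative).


Step 1: Slack for coalition (1,2): x1+x2 - v12 = 61 - 47 = 14
Step 2: Slack for coalition (1,3): x1+x3 - v13 = 95 - 23 = 72
Step 3: Slack for coalition (2,3): x2+x3 - v23 = 44 - 23 = 21
Step 4: Minimum slack = min(14, 72, 21) = 14, attained by (1,2); no pair can gain by deviating, so the allocation is in the core

14


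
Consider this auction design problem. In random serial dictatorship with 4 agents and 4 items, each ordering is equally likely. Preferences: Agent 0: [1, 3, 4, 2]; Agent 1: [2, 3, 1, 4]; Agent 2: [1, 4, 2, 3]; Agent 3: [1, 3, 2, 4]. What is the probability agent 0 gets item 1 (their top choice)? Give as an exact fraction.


Step 1: Agent 0 wants item 1
Step 2: There are 24 possible orderings of agents
Step 3: In 8 orderings, agent 0 gets item 1
Step 4: Probability = 8/24 = 1/3

1/3


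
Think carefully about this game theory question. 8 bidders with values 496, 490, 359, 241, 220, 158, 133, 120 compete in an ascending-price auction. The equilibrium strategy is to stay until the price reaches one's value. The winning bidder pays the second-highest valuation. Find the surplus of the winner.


Step 1: Identify the highest value: 496
Step 2: Identify the second-highest value: 490
Step 3: The final price = second-highest value = 490
Step 4: Surplus = 496 - 490 = 6

6


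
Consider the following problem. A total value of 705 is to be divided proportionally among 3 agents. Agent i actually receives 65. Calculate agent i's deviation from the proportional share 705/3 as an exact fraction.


Step 1: Proportional share = 705/3 = 235
Step 2: Agent's actual allocation = 65
Step 3: Excess = 65 - 235 = -170

-170


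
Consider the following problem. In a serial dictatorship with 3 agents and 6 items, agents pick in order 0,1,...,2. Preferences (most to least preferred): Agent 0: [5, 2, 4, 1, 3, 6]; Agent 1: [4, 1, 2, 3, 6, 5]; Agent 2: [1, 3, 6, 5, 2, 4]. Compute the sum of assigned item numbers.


Step 1: Agent 0 picks item 5
Step 2: Agent 1 picks item 4
Step 3: Agent 2 picks item 1
Step 4: Sum = 5 + 4 + 1 = 10

10


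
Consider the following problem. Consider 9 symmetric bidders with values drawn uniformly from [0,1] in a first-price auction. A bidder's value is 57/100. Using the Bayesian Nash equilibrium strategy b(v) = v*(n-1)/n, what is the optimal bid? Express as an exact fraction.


Step 1: The symmetric BNE bidding function is b(v) = v * (n-1) / n
Step 2: Substitute v = 57/100 and n = 9
Step 3: b = 57/100 * 8/9
Step 4: b = 38/75

38/75


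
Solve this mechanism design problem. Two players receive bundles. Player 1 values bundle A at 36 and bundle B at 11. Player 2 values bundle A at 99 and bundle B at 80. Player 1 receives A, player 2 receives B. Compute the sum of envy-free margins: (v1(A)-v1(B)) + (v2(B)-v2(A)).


Step 1: Player 1's margin = v1(A) - v1(B) = 36 - 11 = 25
Step 2: Player 2's margin = v2(B) - v2(A) = 80 - 99 = -19
Step 3: Total margin = 25 + -19 = 6

6
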